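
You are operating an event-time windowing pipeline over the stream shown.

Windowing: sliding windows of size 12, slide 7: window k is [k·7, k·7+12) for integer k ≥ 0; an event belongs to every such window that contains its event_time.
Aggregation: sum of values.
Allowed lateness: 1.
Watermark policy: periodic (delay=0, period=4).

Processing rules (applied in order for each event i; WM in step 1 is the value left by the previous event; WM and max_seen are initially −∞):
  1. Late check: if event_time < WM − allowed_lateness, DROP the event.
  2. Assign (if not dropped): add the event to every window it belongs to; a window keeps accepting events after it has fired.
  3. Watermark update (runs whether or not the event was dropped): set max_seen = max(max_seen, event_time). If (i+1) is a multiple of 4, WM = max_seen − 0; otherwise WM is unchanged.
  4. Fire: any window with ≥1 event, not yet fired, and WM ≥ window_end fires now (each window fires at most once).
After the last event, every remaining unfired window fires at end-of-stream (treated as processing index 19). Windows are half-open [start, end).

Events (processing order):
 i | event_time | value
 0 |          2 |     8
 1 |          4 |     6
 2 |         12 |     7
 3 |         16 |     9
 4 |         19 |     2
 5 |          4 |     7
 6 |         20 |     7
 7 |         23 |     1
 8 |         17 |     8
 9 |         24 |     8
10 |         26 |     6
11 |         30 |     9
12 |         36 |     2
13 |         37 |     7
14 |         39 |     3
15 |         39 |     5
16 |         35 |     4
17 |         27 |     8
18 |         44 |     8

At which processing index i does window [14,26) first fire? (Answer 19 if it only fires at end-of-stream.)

11

i=0 t=2 v=8: → [0,12); WM=−∞
i=1 t=4 v=6: → [0,12); WM=−∞
i=2 t=12 v=7: → [7,19); WM=−∞
i=3 t=16 v=9: → [14,26),[7,19); WM=16; [0,12) fires=14
i=4 t=19 v=2: → [14,26); WM=16
i=5 t=4 v=7: DROP (t<16-1); WM=16
i=6 t=20 v=7: → [14,26); WM=16
i=7 t=23 v=1: → [21,33),[14,26); WM=23; [7,19) fires=16
i=8 t=17 v=8: DROP (t<23-1); WM=23
i=9 t=24 v=8: → [21,33),[14,26); WM=23
i=10 t=26 v=6: → [21,33); WM=23
i=11 t=30 v=9: → [28,40),[21,33); WM=30; [14,26) fires=27
i=12 t=36 v=2: → [35,47),[28,40); WM=30
i=13 t=37 v=7: → [35,47),[28,40); WM=30
i=14 t=39 v=3: → [35,47),[28,40); WM=30
i=15 t=39 v=5: → [35,47),[28,40); WM=39; [21,33) fires=24
i=16 t=35 v=4: DROP (t<39-1); WM=39
i=17 t=27 v=8: DROP (t<39-1); WM=39
i=18 t=44 v=8: → [42,54),[35,47); WM=39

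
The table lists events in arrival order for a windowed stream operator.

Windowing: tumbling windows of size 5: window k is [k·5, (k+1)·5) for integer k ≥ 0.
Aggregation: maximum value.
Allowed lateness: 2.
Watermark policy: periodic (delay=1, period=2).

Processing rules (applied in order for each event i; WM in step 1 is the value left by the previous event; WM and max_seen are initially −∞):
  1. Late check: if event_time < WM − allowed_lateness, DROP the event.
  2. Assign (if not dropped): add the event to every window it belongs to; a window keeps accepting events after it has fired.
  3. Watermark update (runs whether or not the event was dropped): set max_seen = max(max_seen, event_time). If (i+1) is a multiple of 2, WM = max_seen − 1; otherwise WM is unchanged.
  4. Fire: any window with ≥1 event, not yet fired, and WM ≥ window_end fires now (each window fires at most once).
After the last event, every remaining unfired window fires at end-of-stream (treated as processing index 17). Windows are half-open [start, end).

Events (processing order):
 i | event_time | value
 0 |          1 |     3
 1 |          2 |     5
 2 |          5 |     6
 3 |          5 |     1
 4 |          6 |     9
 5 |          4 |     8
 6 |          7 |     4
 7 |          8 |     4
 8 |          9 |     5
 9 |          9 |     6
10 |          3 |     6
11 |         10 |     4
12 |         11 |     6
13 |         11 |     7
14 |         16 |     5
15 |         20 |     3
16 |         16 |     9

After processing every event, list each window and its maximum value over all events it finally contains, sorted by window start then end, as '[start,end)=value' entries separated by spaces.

[0,5)=8 [5,10)=9 [10,15)=7 [15,20)=5 [20,25)=3

i=0 t=1 v=3: → [0,5); WM=−∞
i=1 t=2 v=5: → [0,5); WM=1
i=2 t=5 v=6: → [5,10); WM=1
i=3 t=5 v=1: → [5,10); WM=4
i=4 t=6 v=9: → [5,10); WM=4
i=5 t=4 v=8: → [0,5); WM=5; [0,5) fires=8
i=6 t=7 v=4: → [5,10); WM=5
i=7 t=8 v=4: → [5,10); WM=7
i=8 t=9 v=5: → [5,10); WM=7
i=9 t=9 v=6: → [5,10); WM=8
i=10 t=3 v=6: DROP (t<8-2); WM=8
i=11 t=10 v=4: → [10,15); WM=9
i=12 t=11 v=6: → [10,15); WM=9
i=13 t=11 v=7: → [10,15); WM=10; [5,10) fires=9
i=14 t=16 v=5: → [15,20); WM=10
i=15 t=20 v=3: → [20,25); WM=19; [10,15) fires=7
i=16 t=16 v=9: DROP (t<19-2); WM=19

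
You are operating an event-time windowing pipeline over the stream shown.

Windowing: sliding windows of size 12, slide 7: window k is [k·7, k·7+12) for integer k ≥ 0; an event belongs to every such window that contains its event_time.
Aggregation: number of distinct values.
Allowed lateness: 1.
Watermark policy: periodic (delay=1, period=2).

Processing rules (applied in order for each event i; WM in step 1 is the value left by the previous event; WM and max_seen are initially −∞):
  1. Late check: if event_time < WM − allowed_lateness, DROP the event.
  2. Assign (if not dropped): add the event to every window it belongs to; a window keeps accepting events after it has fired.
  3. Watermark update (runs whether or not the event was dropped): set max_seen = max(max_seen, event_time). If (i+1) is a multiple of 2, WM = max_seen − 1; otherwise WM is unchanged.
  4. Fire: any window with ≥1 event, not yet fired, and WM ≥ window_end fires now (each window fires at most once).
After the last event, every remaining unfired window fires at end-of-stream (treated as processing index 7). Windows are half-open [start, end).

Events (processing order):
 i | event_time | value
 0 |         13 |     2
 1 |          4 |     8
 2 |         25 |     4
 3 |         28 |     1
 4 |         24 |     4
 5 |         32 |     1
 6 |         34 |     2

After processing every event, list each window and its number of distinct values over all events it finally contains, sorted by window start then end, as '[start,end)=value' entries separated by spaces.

[0,12)=1 [7,19)=1 [14,26)=1 [21,33)=2 [28,40)=2

i=0 t=13 v=2: → [7,19); WM=−∞
i=1 t=4 v=8: → [0,12); WM=12; [0,12) fires=1
i=2 t=25 v=4: → [21,33),[14,26); WM=12
i=3 t=28 v=1: → [28,40),[21,33); WM=27; [7,19) fires=1 [14,26) fires=1
i=4 t=24 v=4: DROP (t<27-1); WM=27
i=5 t=32 v=1: → [28,40),[21,33); WM=31
i=6 t=34 v=2: → [28,40); WM=31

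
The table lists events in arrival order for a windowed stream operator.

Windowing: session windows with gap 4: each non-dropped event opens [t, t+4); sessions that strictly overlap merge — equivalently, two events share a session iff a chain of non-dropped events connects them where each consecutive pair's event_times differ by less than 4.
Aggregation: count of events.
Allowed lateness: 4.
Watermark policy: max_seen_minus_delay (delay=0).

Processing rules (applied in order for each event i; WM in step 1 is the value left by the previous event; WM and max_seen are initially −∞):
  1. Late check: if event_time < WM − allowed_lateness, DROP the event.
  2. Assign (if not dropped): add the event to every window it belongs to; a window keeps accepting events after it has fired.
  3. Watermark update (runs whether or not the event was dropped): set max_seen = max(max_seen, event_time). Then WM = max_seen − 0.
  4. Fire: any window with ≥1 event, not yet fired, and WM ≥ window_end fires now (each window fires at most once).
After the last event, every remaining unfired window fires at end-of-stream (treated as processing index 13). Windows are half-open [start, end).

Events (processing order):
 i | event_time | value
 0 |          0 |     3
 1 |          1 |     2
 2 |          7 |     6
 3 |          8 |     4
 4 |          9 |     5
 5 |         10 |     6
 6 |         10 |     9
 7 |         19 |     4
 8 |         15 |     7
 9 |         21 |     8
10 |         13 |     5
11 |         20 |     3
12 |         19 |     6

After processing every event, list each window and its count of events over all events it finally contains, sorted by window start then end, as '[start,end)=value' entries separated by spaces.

[0,5)=2 [7,14)=5 [15,19)=1 [19,25)=4

i=0 t=0 v=3: → [0,4); WM=0
i=1 t=1 v=2: → [0,5); WM=1
i=2 t=7 v=6: → [7,11); WM=7
i=3 t=8 v=4: → [7,12); WM=8
i=4 t=9 v=5: → [7,13); WM=9
i=5 t=10 v=6: → [7,14); WM=10
i=6 t=10 v=9: → [7,14); WM=10
i=7 t=19 v=4: → [19,23); WM=19
i=8 t=15 v=7: → [15,19); WM=19
i=9 t=21 v=8: → [19,25); WM=21
i=10 t=13 v=5: DROP (t<21-4); WM=21
i=11 t=20 v=3: → [19,25); WM=21
i=12 t=19 v=6: → [19,25); WM=21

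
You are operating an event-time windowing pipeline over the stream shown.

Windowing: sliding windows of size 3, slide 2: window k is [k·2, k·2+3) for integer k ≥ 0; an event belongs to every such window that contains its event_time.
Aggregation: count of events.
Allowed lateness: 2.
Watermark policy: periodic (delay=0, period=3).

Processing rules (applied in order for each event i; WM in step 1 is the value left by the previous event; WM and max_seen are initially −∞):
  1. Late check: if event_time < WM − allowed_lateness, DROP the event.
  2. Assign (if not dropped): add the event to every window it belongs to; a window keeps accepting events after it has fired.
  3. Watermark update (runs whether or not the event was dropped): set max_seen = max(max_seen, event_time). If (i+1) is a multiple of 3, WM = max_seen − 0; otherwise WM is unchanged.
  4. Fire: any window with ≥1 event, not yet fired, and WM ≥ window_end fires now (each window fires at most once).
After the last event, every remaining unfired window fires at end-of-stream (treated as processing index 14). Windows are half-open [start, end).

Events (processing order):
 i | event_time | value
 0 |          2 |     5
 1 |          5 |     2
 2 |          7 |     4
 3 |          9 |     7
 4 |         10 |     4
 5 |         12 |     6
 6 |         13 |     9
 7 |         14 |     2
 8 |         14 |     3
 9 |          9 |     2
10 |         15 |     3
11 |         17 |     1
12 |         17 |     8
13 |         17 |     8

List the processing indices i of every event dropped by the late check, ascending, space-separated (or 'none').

i=0 t=2 v=5: → [2,5),[0,3); WM=−∞
i=1 t=5 v=2: → [4,7); WM=−∞
i=2 t=7 v=4: → [6,9); WM=7; [0,3) fires=1 [2,5) fires=1 [4,7) fires=1
i=3 t=9 v=7: → [8,11); WM=7
i=4 t=10 v=4: → [10,13),[8,11); WM=7
i=5 t=12 v=6: → [12,15),[10,13); WM=12; [6,9) fires=1 [8,11) fires=2
i=6 t=13 v=9: → [12,15); WM=12
i=7 t=14 v=2: → [14,17),[12,15); WM=12
i=8 t=14 v=3: → [14,17),[12,15); WM=14; [10,13) fires=2
i=9 t=9 v=2: DROP (t<14-2); WM=14
i=10 t=15 v=3: → [14,17); WM=14
i=11 t=17 v=1: → [16,19); WM=17; [12,15) fires=4 [14,17) fires=3
i=12 t=17 v=8: → [16,19); WM=17
i=13 t=17 v=8: → [16,19); WM=17

9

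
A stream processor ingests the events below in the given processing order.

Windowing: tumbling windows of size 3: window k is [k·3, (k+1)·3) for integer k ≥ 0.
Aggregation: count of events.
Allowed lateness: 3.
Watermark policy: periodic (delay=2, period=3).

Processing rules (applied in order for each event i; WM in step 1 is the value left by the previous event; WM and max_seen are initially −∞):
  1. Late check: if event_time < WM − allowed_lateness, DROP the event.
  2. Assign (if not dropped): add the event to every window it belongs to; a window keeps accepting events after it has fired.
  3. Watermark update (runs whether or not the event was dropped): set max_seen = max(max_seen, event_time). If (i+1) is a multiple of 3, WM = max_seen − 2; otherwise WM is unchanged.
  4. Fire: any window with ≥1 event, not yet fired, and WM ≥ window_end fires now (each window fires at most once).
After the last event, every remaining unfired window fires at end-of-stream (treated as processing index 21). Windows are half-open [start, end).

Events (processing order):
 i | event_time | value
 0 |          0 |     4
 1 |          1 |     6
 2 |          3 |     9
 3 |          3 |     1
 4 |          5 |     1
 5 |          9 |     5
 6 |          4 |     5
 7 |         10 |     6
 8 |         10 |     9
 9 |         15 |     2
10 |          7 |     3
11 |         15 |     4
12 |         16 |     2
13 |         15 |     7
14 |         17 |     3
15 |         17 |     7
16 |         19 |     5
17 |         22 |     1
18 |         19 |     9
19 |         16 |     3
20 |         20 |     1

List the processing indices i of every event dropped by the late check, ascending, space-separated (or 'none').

i=0 t=0 v=4: → [0,3); WM=−∞
i=1 t=1 v=6: → [0,3); WM=−∞
i=2 t=3 v=9: → [3,6); WM=1
i=3 t=3 v=1: → [3,6); WM=1
i=4 t=5 v=1: → [3,6); WM=1
i=5 t=9 v=5: → [9,12); WM=7; [0,3) fires=2 [3,6) fires=3
i=6 t=4 v=5: → [3,6); WM=7
i=7 t=10 v=6: → [9,12); WM=7
i=8 t=10 v=9: → [9,12); WM=8
i=9 t=15 v=2: → [15,18); WM=8
i=10 t=7 v=3: → [6,9); WM=8
i=11 t=15 v=4: → [15,18); WM=13; [6,9) fires=1 [9,12) fires=3
i=12 t=16 v=2: → [15,18); WM=13
i=13 t=15 v=7: → [15,18); WM=13
i=14 t=17 v=3: → [15,18); WM=15
i=15 t=17 v=7: → [15,18); WM=15
i=16 t=19 v=5: → [18,21); WM=15
i=17 t=22 v=1: → [21,24); WM=20; [15,18) fires=6
i=18 t=19 v=9: → [18,21); WM=20
i=19 t=16 v=3: DROP (t<20-3); WM=20
i=20 t=20 v=1: → [18,21); WM=20

19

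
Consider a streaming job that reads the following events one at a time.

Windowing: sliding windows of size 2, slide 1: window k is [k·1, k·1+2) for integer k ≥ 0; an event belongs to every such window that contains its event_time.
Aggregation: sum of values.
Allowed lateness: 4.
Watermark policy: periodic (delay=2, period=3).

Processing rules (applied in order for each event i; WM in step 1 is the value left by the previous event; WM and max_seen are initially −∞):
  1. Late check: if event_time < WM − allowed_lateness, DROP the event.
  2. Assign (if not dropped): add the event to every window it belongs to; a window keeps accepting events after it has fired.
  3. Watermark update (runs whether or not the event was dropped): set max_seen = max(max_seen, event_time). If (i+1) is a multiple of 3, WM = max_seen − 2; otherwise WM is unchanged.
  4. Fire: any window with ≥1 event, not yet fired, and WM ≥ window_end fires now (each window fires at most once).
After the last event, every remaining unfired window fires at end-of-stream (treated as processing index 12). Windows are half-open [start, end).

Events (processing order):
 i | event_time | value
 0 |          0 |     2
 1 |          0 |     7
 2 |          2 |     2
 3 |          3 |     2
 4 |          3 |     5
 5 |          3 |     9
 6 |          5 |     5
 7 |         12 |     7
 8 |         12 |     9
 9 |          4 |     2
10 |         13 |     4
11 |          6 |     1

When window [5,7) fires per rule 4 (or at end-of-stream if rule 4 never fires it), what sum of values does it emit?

i=0 t=0 v=2: → [0,2); WM=−∞
i=1 t=0 v=7: → [0,2); WM=−∞
i=2 t=2 v=2: → [2,4),[1,3); WM=0
i=3 t=3 v=2: → [3,5),[2,4); WM=0
i=4 t=3 v=5: → [3,5),[2,4); WM=0
i=5 t=3 v=9: → [3,5),[2,4); WM=1
i=6 t=5 v=5: → [5,7),[4,6); WM=1
i=7 t=12 v=7: → [12,14),[11,13); WM=1
i=8 t=12 v=9: → [12,14),[11,13); WM=10; [0,2) fires=9 [1,3) fires=2 [2,4) fires=18 [3,5) fires=16 [4,6) fires=5 [5,7) fires=5
i=9 t=4 v=2: DROP (t<10-4); WM=10
i=10 t=13 v=4: → [13,15),[12,14); WM=10
i=11 t=6 v=1: → [6,8),[5,7); WM=11; [6,8) fires=1

5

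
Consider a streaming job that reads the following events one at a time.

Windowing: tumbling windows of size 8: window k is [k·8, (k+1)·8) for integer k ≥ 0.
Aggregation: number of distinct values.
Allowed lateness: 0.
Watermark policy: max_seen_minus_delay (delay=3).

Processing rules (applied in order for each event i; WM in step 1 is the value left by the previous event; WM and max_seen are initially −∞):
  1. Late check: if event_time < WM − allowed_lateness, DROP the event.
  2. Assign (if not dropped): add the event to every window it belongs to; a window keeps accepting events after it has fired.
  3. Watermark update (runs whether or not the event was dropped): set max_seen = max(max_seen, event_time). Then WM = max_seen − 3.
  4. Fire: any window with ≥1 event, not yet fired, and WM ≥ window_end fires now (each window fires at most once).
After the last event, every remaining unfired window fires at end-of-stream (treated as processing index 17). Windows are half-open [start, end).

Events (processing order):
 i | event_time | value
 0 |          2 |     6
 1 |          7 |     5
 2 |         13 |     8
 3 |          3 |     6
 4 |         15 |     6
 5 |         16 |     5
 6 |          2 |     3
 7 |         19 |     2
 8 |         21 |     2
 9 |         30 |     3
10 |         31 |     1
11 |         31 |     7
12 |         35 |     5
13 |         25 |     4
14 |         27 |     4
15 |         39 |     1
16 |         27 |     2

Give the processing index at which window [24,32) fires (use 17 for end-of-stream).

12

i=0 t=2 v=6: → [0,8); WM=-1
i=1 t=7 v=5: → [0,8); WM=4
i=2 t=13 v=8: → [8,16); WM=10; [0,8) fires=2
i=3 t=3 v=6: DROP (t<10-0); WM=10
i=4 t=15 v=6: → [8,16); WM=12
i=5 t=16 v=5: → [16,24); WM=13
i=6 t=2 v=3: DROP (t<13-0); WM=13
i=7 t=19 v=2: → [16,24); WM=16; [8,16) fires=2
i=8 t=21 v=2: → [16,24); WM=18
i=9 t=30 v=3: → [24,32); WM=27; [16,24) fires=2
i=10 t=31 v=1: → [24,32); WM=28
i=11 t=31 v=7: → [24,32); WM=28
i=12 t=35 v=5: → [32,40); WM=32; [24,32) fires=3
i=13 t=25 v=4: DROP (t<32-0); WM=32
i=14 t=27 v=4: DROP (t<32-0); WM=32
i=15 t=39 v=1: → [32,40); WM=36
i=16 t=27 v=2: DROP (t<36-0); WM=36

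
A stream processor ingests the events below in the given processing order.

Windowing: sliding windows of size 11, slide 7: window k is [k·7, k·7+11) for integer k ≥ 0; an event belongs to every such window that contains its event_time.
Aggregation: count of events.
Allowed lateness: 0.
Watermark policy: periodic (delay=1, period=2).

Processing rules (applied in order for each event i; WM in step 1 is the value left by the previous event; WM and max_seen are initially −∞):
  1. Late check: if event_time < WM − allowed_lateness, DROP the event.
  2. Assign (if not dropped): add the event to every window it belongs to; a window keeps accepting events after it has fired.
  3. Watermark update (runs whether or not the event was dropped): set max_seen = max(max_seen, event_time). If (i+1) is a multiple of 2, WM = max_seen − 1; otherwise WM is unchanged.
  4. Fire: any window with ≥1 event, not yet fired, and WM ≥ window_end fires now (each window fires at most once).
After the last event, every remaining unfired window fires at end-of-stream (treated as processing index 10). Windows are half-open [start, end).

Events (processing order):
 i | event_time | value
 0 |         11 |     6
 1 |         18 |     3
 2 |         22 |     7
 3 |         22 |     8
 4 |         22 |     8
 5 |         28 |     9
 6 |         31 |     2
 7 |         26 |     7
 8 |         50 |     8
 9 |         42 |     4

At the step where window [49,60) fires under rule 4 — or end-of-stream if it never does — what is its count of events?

1

i=0 t=11 v=6: → [7,18); WM=−∞
i=1 t=18 v=3: → [14,25); WM=17
i=2 t=22 v=7: → [21,32),[14,25); WM=17
i=3 t=22 v=8: → [21,32),[14,25); WM=21; [7,18) fires=1
i=4 t=22 v=8: → [21,32),[14,25); WM=21
i=5 t=28 v=9: → [28,39),[21,32); WM=27; [14,25) fires=4
i=6 t=31 v=2: → [28,39),[21,32); WM=27
i=7 t=26 v=7: DROP (t<27-0); WM=30
i=8 t=50 v=8: → [49,60),[42,53); WM=30
i=9 t=42 v=4: → [42,53),[35,46); WM=49; [21,32) fires=5 [28,39) fires=2 [35,46) fires=1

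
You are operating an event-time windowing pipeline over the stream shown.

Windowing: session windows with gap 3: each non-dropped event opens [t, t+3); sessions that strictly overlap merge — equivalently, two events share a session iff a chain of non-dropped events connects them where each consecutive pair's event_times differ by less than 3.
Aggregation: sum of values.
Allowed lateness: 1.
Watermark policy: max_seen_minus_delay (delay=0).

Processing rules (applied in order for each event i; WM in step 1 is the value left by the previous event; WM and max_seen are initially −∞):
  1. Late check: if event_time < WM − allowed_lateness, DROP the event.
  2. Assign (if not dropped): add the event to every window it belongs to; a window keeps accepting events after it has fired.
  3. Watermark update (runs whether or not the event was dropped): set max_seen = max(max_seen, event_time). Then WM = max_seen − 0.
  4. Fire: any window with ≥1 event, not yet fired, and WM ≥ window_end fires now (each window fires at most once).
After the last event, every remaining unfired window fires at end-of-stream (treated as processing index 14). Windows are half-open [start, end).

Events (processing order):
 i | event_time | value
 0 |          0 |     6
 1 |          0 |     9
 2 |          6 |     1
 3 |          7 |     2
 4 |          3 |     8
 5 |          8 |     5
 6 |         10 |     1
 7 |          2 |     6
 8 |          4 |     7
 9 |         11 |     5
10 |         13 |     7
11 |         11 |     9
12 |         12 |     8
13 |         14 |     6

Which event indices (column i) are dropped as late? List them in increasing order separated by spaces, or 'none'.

i=0 t=0 v=6: → [0,3); WM=0
i=1 t=0 v=9: → [0,3); WM=0
i=2 t=6 v=1: → [6,9); WM=6
i=3 t=7 v=2: → [6,10); WM=7
i=4 t=3 v=8: DROP (t<7-1); WM=7
i=5 t=8 v=5: → [6,11); WM=8
i=6 t=10 v=1: → [6,13); WM=10
i=7 t=2 v=6: DROP (t<10-1); WM=10
i=8 t=4 v=7: DROP (t<10-1); WM=10
i=9 t=11 v=5: → [6,14); WM=11
i=10 t=13 v=7: → [6,16); WM=13
i=11 t=11 v=9: DROP (t<13-1); WM=13
i=12 t=12 v=8: → [6,16); WM=13
i=13 t=14 v=6: → [6,17); WM=14

4 7 8 11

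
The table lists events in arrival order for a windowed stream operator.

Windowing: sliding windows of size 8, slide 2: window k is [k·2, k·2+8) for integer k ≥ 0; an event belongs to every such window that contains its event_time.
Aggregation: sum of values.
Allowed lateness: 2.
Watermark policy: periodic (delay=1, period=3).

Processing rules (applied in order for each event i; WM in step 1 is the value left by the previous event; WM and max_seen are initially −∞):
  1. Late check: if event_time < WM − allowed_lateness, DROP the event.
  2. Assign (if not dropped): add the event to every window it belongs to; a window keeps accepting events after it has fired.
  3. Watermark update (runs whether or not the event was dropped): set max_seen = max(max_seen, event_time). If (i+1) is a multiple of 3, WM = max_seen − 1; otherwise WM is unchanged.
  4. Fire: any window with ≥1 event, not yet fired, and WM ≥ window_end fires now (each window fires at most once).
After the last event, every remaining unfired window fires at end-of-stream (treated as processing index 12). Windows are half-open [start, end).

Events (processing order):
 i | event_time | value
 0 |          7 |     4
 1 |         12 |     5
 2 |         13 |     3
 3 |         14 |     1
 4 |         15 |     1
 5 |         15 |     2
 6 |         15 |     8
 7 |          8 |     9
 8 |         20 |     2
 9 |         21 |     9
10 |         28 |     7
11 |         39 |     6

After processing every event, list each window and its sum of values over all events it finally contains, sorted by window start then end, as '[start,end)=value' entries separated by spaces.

i=0 t=7 v=4: → [6,14),[4,12),[2,10),[0,8); WM=−∞
i=1 t=12 v=5: → [12,20),[10,18),[8,16),[6,14); WM=−∞
i=2 t=13 v=3: → [12,20),[10,18),[8,16),[6,14); WM=12; [0,8) fires=4 [2,10) fires=4 [4,12) fires=4
i=3 t=14 v=1: → [14,22),[12,20),[10,18),[8,16); WM=12
i=4 t=15 v=1: → [14,22),[12,20),[10,18),[8,16); WM=12
i=5 t=15 v=2: → [14,22),[12,20),[10,18),[8,16); WM=14; [6,14) fires=12
i=6 t=15 v=8: → [14,22),[12,20),[10,18),[8,16); WM=14
i=7 t=8 v=9: DROP (t<14-2); WM=14
i=8 t=20 v=2: → [20,28),[18,26),[16,24),[14,22); WM=19; [8,16) fires=20 [10,18) fires=20
i=9 t=21 v=9: → [20,28),[18,26),[16,24),[14,22); WM=19
i=10 t=28 v=7: → [28,36),[26,34),[24,32),[22,30); WM=19
i=11 t=39 v=6: → [38,46),[36,44),[34,42),[32,40); WM=38; [12,20) fires=20 [14,22) fires=23 [16,24) fires=11 [18,26) fires=11 [20,28) fires=11 [22,30) fires=7 [24,32) fires=7 [26,34) fires=7 [28,36) fires=7

[0,8)=4 [2,10)=4 [4,12)=4 [6,14)=12 [8,16)=20 [10,18)=20 [12,20)=20 [14,22)=23 [16,24)=11 [18,26)=11 [20,28)=11 [22,30)=7 [24,32)=7 [26,34)=7 [28,36)=7 [32,40)=6 [34,42)=6 [36,44)=6 [38,46)=6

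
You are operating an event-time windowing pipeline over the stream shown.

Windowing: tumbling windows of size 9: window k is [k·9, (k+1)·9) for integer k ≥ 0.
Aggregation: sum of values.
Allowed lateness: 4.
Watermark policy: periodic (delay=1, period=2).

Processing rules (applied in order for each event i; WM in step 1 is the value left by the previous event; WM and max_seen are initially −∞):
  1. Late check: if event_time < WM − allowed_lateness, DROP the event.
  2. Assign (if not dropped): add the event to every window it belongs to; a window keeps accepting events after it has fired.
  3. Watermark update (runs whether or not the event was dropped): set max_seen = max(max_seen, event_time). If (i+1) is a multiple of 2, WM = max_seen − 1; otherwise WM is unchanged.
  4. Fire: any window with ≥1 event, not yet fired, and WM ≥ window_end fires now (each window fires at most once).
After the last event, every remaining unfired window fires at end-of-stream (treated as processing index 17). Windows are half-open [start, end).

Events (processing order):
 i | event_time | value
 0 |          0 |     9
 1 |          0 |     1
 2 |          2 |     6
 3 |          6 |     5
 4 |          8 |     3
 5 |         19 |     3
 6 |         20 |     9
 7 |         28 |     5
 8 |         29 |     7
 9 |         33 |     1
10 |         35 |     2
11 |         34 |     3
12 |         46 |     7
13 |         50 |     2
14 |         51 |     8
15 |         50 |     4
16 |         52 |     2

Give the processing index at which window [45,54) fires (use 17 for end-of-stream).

i=0 t=0 v=9: → [0,9); WM=−∞
i=1 t=0 v=1: → [0,9); WM=-1
i=2 t=2 v=6: → [0,9); WM=-1
i=3 t=6 v=5: → [0,9); WM=5
i=4 t=8 v=3: → [0,9); WM=5
i=5 t=19 v=3: → [18,27); WM=18; [0,9) fires=24
i=6 t=20 v=9: → [18,27); WM=18
i=7 t=28 v=5: → [27,36); WM=27; [18,27) fires=12
i=8 t=29 v=7: → [27,36); WM=27
i=9 t=33 v=1: → [27,36); WM=32
i=10 t=35 v=2: → [27,36); WM=32
i=11 t=34 v=3: → [27,36); WM=34
i=12 t=46 v=7: → [45,54); WM=34
i=13 t=50 v=2: → [45,54); WM=49; [27,36) fires=18
i=14 t=51 v=8: → [45,54); WM=49
i=15 t=50 v=4: → [45,54); WM=50
i=16 t=52 v=2: → [45,54); WM=50

17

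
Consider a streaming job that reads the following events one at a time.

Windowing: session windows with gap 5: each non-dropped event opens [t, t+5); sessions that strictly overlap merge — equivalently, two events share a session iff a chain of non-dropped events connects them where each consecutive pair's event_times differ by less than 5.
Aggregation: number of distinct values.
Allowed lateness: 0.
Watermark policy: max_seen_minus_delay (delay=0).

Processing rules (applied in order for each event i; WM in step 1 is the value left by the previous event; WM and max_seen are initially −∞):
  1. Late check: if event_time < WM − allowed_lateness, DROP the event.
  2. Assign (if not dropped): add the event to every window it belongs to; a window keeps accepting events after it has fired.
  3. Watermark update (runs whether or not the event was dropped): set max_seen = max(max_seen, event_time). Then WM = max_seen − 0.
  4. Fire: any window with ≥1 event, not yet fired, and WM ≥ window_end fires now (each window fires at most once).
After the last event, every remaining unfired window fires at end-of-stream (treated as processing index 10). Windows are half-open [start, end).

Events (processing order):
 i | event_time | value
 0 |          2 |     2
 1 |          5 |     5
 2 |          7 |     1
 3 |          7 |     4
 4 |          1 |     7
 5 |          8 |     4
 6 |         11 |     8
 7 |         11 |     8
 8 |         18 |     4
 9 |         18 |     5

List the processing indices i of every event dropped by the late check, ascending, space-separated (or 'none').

4

i=0 t=2 v=2: → [2,7); WM=2
i=1 t=5 v=5: → [2,10); WM=5
i=2 t=7 v=1: → [2,12); WM=7
i=3 t=7 v=4: → [2,12); WM=7
i=4 t=1 v=7: DROP (t<7-0); WM=7
i=5 t=8 v=4: → [2,13); WM=8
i=6 t=11 v=8: → [2,16); WM=11
i=7 t=11 v=8: → [2,16); WM=11
i=8 t=18 v=4: → [18,23); WM=18
i=9 t=18 v=5: → [18,23); WM=18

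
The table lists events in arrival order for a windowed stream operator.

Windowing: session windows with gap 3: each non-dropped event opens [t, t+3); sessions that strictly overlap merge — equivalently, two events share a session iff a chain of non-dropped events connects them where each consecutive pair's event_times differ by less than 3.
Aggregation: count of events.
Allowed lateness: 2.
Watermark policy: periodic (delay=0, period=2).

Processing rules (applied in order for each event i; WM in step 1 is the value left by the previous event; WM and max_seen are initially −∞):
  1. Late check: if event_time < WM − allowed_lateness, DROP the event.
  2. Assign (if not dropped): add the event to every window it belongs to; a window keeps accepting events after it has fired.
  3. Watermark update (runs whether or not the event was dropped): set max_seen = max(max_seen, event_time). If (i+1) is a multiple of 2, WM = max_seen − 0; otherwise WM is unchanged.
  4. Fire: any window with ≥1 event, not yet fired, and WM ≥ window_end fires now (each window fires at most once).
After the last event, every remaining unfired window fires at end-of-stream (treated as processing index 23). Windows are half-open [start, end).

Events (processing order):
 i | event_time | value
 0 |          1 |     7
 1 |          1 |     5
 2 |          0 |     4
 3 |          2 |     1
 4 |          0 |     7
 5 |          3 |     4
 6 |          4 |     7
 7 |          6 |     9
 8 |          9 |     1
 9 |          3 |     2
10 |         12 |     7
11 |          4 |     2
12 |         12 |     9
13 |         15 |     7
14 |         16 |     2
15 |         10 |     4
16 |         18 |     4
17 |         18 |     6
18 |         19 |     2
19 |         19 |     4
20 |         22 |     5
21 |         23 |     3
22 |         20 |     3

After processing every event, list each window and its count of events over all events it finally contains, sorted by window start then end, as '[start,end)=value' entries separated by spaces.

i=0 t=1 v=7: → [1,4); WM=−∞
i=1 t=1 v=5: → [1,4); WM=1
i=2 t=0 v=4: → [0,4); WM=1
i=3 t=2 v=1: → [0,5); WM=2
i=4 t=0 v=7: → [0,5); WM=2
i=5 t=3 v=4: → [0,6); WM=3
i=6 t=4 v=7: → [0,7); WM=3
i=7 t=6 v=9: → [0,9); WM=6
i=8 t=9 v=1: → [9,12); WM=6
i=9 t=3 v=2: DROP (t<6-2); WM=9
i=10 t=12 v=7: → [12,15); WM=9
i=11 t=4 v=2: DROP (t<9-2); WM=12
i=12 t=12 v=9: → [12,15); WM=12
i=13 t=15 v=7: → [15,18); WM=15
i=14 t=16 v=2: → [15,19); WM=15
i=15 t=10 v=4: DROP (t<15-2); WM=16
i=16 t=18 v=4: → [15,21); WM=16
i=17 t=18 v=6: → [15,21); WM=18
i=18 t=19 v=2: → [15,22); WM=18
i=19 t=19 v=4: → [15,22); WM=19
i=20 t=22 v=5: → [22,25); WM=19
i=21 t=23 v=3: → [22,26); WM=23
i=22 t=20 v=3: DROP (t<23-2); WM=23

[0,9)=8 [9,12)=1 [12,15)=2 [15,22)=6 [22,26)=2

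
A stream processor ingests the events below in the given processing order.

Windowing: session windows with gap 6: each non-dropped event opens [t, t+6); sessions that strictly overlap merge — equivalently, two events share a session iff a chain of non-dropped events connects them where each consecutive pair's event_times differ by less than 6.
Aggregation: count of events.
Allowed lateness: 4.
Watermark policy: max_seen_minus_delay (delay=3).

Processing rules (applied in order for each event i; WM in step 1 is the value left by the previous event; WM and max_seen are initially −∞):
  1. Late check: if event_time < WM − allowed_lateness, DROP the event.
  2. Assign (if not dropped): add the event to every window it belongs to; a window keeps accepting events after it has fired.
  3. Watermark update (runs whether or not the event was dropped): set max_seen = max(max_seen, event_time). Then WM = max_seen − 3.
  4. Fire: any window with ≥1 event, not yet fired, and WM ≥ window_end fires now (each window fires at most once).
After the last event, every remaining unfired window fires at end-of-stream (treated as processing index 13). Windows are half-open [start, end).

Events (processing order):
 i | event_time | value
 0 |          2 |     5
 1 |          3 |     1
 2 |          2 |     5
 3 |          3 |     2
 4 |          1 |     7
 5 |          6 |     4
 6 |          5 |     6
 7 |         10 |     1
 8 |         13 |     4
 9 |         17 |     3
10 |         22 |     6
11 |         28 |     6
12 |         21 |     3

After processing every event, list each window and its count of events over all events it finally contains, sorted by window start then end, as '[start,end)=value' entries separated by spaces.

i=0 t=2 v=5: → [2,8); WM=-1
i=1 t=3 v=1: → [2,9); WM=0
i=2 t=2 v=5: → [2,9); WM=0
i=3 t=3 v=2: → [2,9); WM=0
i=4 t=1 v=7: → [1,9); WM=0
i=5 t=6 v=4: → [1,12); WM=3
i=6 t=5 v=6: → [1,12); WM=3
i=7 t=10 v=1: → [1,16); WM=7
i=8 t=13 v=4: → [1,19); WM=10
i=9 t=17 v=3: → [1,23); WM=14
i=10 t=22 v=6: → [1,28); WM=19
i=11 t=28 v=6: → [28,34); WM=25
i=12 t=21 v=3: → [1,28); WM=25

[1,28)=12 [28,34)=1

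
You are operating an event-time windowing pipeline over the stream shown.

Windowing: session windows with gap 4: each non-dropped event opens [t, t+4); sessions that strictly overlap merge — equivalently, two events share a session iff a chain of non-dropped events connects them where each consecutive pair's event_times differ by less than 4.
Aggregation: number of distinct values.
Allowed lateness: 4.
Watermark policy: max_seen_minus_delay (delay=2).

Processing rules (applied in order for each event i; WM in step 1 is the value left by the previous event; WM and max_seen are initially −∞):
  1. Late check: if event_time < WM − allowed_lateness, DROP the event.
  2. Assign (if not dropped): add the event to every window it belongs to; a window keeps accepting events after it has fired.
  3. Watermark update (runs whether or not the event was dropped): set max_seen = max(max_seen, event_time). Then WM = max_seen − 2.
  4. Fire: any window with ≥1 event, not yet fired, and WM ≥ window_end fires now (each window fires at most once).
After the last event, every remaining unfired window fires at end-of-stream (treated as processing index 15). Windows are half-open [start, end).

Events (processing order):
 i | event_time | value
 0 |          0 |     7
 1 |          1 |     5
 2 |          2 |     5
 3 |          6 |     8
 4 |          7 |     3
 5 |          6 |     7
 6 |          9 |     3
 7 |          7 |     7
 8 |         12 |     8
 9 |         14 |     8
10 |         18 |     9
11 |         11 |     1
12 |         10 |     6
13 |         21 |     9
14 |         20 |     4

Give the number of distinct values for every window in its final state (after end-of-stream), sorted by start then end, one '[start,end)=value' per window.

i=0 t=0 v=7: → [0,4); WM=-2
i=1 t=1 v=5: → [0,5); WM=-1
i=2 t=2 v=5: → [0,6); WM=0
i=3 t=6 v=8: → [6,10); WM=4
i=4 t=7 v=3: → [6,11); WM=5
i=5 t=6 v=7: → [6,11); WM=5
i=6 t=9 v=3: → [6,13); WM=7
i=7 t=7 v=7: → [6,13); WM=7
i=8 t=12 v=8: → [6,16); WM=10
i=9 t=14 v=8: → [6,18); WM=12
i=10 t=18 v=9: → [18,22); WM=16
i=11 t=11 v=1: DROP (t<16-4); WM=16
i=12 t=10 v=6: DROP (t<16-4); WM=16
i=13 t=21 v=9: → [18,25); WM=19
i=14 t=20 v=4: → [18,25); WM=19

[0,6)=2 [6,18)=3 [18,25)=2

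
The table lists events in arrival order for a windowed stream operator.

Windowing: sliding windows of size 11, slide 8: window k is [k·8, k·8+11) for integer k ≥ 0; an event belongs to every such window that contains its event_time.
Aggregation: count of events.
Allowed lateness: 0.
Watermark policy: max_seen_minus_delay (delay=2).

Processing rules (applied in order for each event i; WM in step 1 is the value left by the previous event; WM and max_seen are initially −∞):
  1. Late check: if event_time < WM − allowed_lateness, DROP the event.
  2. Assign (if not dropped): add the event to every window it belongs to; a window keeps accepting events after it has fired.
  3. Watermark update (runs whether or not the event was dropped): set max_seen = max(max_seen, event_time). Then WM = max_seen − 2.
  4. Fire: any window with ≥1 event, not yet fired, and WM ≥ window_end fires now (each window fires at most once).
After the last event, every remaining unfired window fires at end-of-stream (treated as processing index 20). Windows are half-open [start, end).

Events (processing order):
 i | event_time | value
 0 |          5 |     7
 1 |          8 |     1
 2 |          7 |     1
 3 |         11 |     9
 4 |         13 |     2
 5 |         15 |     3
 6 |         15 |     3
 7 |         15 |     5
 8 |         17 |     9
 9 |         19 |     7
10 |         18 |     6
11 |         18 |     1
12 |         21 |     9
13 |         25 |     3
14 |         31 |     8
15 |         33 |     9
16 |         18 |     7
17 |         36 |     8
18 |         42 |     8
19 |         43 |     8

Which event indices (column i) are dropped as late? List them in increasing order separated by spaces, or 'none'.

16

i=0 t=5 v=7: → [0,11); WM=3
i=1 t=8 v=1: → [8,19),[0,11); WM=6
i=2 t=7 v=1: → [0,11); WM=6
i=3 t=11 v=9: → [8,19); WM=9
i=4 t=13 v=2: → [8,19); WM=11; [0,11) fires=3
i=5 t=15 v=3: → [8,19); WM=13
i=6 t=15 v=3: → [8,19); WM=13
i=7 t=15 v=5: → [8,19); WM=13
i=8 t=17 v=9: → [16,27),[8,19); WM=15
i=9 t=19 v=7: → [16,27); WM=17
i=10 t=18 v=6: → [16,27),[8,19); WM=17
i=11 t=18 v=1: → [16,27),[8,19); WM=17
i=12 t=21 v=9: → [16,27); WM=19; [8,19) fires=9
i=13 t=25 v=3: → [24,35),[16,27); WM=23
i=14 t=31 v=8: → [24,35); WM=29; [16,27) fires=6
i=15 t=33 v=9: → [32,43),[24,35); WM=31
i=16 t=18 v=7: DROP (t<31-0); WM=31
i=17 t=36 v=8: → [32,43); WM=34
i=18 t=42 v=8: → [40,51),[32,43); WM=40; [24,35) fires=3
i=19 t=43 v=8: → [40,51); WM=41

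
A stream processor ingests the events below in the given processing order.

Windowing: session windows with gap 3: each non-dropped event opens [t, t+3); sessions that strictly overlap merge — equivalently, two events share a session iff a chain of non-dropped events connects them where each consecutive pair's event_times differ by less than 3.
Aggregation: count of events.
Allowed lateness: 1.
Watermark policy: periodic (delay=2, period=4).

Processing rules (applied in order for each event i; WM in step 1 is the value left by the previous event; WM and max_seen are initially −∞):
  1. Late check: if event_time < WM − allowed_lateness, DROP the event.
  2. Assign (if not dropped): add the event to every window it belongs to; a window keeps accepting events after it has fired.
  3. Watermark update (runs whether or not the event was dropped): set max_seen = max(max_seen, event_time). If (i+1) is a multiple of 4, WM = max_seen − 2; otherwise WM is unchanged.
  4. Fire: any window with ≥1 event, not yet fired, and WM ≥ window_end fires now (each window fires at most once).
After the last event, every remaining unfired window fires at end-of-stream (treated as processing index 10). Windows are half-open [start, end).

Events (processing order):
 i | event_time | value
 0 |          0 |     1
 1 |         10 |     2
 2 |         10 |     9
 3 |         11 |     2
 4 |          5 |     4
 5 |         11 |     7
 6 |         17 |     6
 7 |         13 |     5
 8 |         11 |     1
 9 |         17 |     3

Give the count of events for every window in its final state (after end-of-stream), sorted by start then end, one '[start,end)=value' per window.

i=0 t=0 v=1: → [0,3); WM=−∞
i=1 t=10 v=2: → [10,13); WM=−∞
i=2 t=10 v=9: → [10,13); WM=−∞
i=3 t=11 v=2: → [10,14); WM=9
i=4 t=5 v=4: DROP (t<9-1); WM=9
i=5 t=11 v=7: → [10,14); WM=9
i=6 t=17 v=6: → [17,20); WM=9
i=7 t=13 v=5: → [10,16); WM=15
i=8 t=11 v=1: DROP (t<15-1); WM=15
i=9 t=17 v=3: → [17,20); WM=15

[0,3)=1 [10,16)=5 [17,20)=2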